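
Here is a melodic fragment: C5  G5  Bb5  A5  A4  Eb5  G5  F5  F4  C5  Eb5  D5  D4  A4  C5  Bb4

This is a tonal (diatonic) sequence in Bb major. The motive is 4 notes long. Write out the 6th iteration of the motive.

G3 D4 F4 Eb4

Taking 4-note groups, the heads are C5, A4, F4, D4: the pattern moves down a 3rd.
Extending down a 3rd: Bb3 → G3.
Statement 6 starts on G3 and keeps the same diatonic contour: G3 D4 F4 Eb4.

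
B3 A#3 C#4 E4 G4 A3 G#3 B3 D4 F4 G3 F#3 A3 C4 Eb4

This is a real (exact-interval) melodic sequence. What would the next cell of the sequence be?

F3 E3 G3 Bb3 Db4

With a 5-note motive the entries are B3, A3, G3, each down a 2nd from the previous.
Statement 4 starts on F3 and keeps the same exact contour: F3 E3 G3 Bb3 Db4.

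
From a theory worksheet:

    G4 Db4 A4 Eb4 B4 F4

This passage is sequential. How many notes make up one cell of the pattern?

2

There are 6 notes; a 2-note unit gives 3 cells:
G4 Db4 | A4 Eb4 | B4 F4
Every group is a transposition up a 2nd of the one before; no shorter unit works.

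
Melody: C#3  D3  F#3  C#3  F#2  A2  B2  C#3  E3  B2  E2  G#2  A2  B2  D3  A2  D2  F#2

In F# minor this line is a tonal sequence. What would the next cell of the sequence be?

G#2 A2 C#3 G#2 C#2 E2

With a 6-note motive the entries are C#3, B2, A2, each down a 2nd from the previous.
Statement 4 starts on G#2 and keeps the same diatonic contour: G#2 A2 C#3 G#2 C#2 E2.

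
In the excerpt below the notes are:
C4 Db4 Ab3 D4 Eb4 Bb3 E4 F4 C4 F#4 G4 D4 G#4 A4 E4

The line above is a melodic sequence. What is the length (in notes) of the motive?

There are 15 notes; a 3-note unit gives 5 cells:
C4 Db4 Ab3 | D4 Eb4 Bb3 | E4 F4 C4 | F#4 G4 D4 | G#4 A4 E4
That's a consistent up a 2nd shift per cell, and no other grouping gives one.

3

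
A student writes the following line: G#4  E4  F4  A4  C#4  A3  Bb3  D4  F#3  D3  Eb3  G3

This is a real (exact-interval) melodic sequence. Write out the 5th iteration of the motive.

The 4-note cells begin on G#4, C#4, F#3 — each down a 5th from the last.
Continuing the starts: B2 → E2.
Statement 5 starts on E2 and keeps the same exact contour: E2 C2 Db2 F2.

E2 C2 Db2 F2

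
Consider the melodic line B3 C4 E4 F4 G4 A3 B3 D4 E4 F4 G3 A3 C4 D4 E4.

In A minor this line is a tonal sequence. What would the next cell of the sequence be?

F3 G3 B3 C4 D4

With a 5-note motive the entries are B3, A3, G3, each down a 2nd from the previous.
So cell 4 is F3 G3 B3 C4 D4.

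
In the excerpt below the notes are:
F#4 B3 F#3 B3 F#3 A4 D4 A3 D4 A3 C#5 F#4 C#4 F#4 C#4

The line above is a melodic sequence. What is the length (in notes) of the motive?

There are 15 notes; a 5-note unit gives 3 cells:
F#4 B3 F#3 B3 F#3 | A4 D4 A3 D4 A3 | C#5 F#4 C#4 F#4 C#4
That's a consistent up a 3rd shift per cell, and no other grouping gives one.

5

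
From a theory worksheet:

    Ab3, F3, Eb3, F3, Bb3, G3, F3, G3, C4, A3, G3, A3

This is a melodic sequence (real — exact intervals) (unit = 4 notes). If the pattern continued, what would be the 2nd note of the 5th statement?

C#4

With 4-note cells, note 2 of each statement runs F3, G3, A3.
Carrying that up a 2nd forward: B3 → C#4.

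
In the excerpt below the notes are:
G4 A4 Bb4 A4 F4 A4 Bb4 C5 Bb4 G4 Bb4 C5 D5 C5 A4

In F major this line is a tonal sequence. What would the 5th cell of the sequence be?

D5 E5 F5 E5 C5

Taking 5-note groups, the heads are G4, A4, Bb4: the pattern moves up a 2nd.
Continuing the starts: C5 → D5.
So cell 5 is D5 E5 F5 E5 C5.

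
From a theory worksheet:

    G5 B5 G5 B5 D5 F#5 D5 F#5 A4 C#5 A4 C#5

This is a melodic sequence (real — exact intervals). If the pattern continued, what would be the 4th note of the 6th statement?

A#3

The unit is 4 notes. Position-4 pitches of the 3 shown cells: B5, F#5, C#5.
Carrying that down a 4th forward: G#4 → D#4 → A#3.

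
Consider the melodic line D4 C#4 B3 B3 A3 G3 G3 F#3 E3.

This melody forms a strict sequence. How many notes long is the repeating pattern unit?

3

Try groups of 3 (3 cells in 9 notes):
D4 C#4 B3 | B3 A3 G3 | G3 F#3 E3
Each cell is the previous one down a 3rd — so the unit is 3 notes.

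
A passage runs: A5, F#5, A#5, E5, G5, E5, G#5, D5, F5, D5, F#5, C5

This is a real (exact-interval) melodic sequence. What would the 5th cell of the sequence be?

Db5 Bb4 D5 Ab4

Unit = 4 notes; the statements start on A5, G5, F5, moving down a 2nd each time.
Continuing the starts: Eb5 → Db5.
Statement 5 starts on Db5 and keeps the same exact contour: Db5 Bb4 D5 Ab4.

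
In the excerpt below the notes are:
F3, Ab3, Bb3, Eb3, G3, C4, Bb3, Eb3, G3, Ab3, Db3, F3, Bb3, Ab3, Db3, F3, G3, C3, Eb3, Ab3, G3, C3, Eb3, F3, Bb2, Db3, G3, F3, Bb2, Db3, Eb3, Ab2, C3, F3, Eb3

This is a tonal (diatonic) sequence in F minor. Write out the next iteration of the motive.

Taking 7-note groups, the heads are F3, Eb3, Db3, C3, Bb2: the pattern moves down a 2nd.
So cell 6 is Ab2 C3 Db3 G2 Bb2 Eb3 Db3.

Ab2 C3 Db3 G2 Bb2 Eb3 Db3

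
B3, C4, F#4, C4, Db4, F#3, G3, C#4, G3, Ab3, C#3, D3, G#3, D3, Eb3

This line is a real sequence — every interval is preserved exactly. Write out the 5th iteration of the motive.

Taking 5-note groups, the heads are B3, F#3, C#3: the pattern moves down a 4th.
Continuing the starts: G#2 → D#2.
From D#2 the exact shape gives D#2 E2 A#2 E2 F2.

D#2 E2 A#2 E2 F2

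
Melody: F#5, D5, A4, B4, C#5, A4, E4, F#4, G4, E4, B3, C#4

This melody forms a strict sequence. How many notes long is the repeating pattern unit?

4

12 notes total. Splitting into 3 groups of 4:
F#5 D5 A4 B4 | C#5 A4 E4 F#4 | G4 E4 B3 C#4
Each cell is the previous one down a 4th — so the unit is 4 notes.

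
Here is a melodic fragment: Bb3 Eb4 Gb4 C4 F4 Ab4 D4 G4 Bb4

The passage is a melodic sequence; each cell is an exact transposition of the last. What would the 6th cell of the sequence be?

With a 3-note motive the entries are Bb3, C4, D4, each up a 2nd from the previous.
Carrying on: E4 → F#4 → G#4.
So cell 6 is G#4 C#5 E5.

G#4 C#5 E5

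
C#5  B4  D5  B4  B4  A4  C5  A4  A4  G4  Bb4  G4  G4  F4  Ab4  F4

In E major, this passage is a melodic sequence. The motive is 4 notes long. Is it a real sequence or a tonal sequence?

Each cell has the same semitone pattern (-2, 3, -3) — intervals are preserved exactly.
And D5 lies outside E major, so the sequence is real rather than tonal.

real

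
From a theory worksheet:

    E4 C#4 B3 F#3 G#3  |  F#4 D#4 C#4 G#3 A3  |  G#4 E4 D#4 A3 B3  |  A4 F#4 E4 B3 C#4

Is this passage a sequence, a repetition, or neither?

sequence

Each 5-note cell is the previous one transposed up a 2nd.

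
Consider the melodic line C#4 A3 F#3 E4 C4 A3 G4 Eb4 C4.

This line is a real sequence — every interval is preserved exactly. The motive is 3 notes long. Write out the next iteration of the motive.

The 3-note cells begin on C#4, E4, G4 — each up a 3rd from the last.
So cell 4 is Bb4 Gb4 Eb4.

Bb4 Gb4 Eb4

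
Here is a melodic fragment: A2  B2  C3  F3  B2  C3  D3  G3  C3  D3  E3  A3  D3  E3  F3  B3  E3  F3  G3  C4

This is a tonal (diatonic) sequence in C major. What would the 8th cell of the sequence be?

The 4-note cells begin on A2, B2, C3, D3, E3 — each up a 2nd from the last.
Extending up a 2nd: F3 → G3 → A3.
Statement 8 starts on A3 and keeps the same diatonic contour: A3 B3 C4 F4.

A3 B3 C4 F4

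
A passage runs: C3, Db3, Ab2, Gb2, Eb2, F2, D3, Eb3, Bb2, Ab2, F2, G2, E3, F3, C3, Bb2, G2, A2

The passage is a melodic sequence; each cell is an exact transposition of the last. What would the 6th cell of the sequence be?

Unit = 6 notes; the statements start on C3, D3, E3, moving up a 2nd each time.
Carrying on: F#3 → G#3 → A#3.
Statement 6 starts on A#3 and keeps the same exact contour: A#3 B3 F#3 E3 C#3 D#3.

A#3 B3 F#3 E3 C#3 D#3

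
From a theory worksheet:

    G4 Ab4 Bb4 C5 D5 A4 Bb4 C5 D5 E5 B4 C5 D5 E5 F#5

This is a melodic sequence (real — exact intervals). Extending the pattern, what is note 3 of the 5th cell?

F#5

With 5-note cells, note 3 of each statement runs Bb4, C5, D5.
Extending up a 2nd: E5 → F#5.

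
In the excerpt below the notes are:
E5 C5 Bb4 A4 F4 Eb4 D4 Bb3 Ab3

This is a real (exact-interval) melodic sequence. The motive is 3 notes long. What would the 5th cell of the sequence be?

Taking 3-note groups, the heads are E5, A4, D4: the pattern moves down a 5th.
Carrying on: G3 → C3.
From C3 the exact shape gives C3 Ab2 Gb2.

C3 Ab2 Gb2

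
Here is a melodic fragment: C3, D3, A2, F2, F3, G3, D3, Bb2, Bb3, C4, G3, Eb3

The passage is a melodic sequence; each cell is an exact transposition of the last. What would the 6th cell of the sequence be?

Unit = 4 notes; the statements start on C3, F3, Bb3, moving up a 4th each time.
Extending up a 4th: Eb4 → Ab4 → Db5.
Statement 6 starts on Db5 and keeps the same exact contour: Db5 Eb5 Bb4 Gb4.

Db5 Eb5 Bb4 Gb4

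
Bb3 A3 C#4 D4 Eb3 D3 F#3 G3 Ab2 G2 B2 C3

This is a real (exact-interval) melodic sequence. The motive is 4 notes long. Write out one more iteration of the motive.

Db2 C2 E2 F2

With a 4-note motive the entries are Bb3, Eb3, Ab2, each down a 5th from the previous.
So cell 4 is Db2 C2 E2 F2.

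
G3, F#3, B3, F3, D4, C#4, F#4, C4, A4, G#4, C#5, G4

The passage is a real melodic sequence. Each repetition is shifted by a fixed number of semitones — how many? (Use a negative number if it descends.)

With a 4-note motive the entries are G3, D4, A4, each up a 5th from the previous.
G3→D4 is 62 − 55 = 7 semitones.

7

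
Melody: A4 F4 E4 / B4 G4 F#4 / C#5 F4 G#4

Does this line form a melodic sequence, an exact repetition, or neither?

neither

Note 2 of cell 3 is F4; if this were a sequence it would be A4. No unit length gives a consistent transposition pattern.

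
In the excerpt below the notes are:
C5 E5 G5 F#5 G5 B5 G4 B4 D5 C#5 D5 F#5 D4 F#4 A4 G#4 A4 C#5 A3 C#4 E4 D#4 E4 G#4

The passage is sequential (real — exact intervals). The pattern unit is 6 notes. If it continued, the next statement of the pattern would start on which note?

Unit = 6 notes; the statements start on C5, G4, D4, A3, moving down a 4th each time.
The next head, down a 4th from A3, is E3.

E3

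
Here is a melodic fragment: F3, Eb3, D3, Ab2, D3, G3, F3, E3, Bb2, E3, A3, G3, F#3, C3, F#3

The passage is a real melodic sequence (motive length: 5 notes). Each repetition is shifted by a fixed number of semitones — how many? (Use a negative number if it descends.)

2

The 5-note cells begin on F3, G3, A3 — each up a 2nd from the last.
F3→G3 is 55 − 53 = 2 semitones.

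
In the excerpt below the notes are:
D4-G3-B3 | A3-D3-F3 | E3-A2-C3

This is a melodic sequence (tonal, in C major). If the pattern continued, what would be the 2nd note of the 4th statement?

E2

Grouping in 3s, the 2nd note of each cell is G3, D3, A2.
Each moves down a 4th; the next is E2.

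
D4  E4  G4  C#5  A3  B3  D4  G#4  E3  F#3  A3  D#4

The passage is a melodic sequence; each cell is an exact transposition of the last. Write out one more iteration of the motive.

B2 C#3 E3 A#3

Taking 4-note groups, the heads are D4, A3, E3: the pattern moves down a 4th.
So cell 4 is B2 C#3 E3 A#3.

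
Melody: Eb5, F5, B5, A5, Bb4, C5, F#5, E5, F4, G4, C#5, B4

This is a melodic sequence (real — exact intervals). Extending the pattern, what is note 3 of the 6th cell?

A#3

With 4-note cells, note 3 of each statement runs B5, F#5, C#5.
Extending down a 4th: G#4 → D#4 → A#3.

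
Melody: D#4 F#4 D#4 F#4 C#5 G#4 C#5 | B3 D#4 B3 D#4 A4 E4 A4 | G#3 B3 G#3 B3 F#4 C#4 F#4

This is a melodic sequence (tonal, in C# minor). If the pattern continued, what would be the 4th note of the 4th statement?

The unit is 7 notes. Position-4 pitches of the 3 shown cells: F#4, D#4, B3.
One more down a 3rd gives G#3.

G#3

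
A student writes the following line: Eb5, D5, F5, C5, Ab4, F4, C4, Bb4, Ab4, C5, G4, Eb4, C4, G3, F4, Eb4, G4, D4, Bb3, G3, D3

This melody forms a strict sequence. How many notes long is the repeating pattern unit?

7

Try groups of 7 (3 cells in 21 notes):
Eb5 D5 F5 C5 Ab4 F4 C4 | Bb4 Ab4 C5 G4 Eb4 C4 G3 | F4 Eb4 G4 D4 Bb3 G3 D3
Each cell is the previous one down a 4th — so the unit is 7 notes.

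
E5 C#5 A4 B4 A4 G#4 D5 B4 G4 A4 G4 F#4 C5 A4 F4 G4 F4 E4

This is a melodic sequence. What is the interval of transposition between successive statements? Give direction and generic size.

With a 6-note motive the entries are E5, D5, C5, each down a 2nd from the previous.
From E5 to D5: down a 2nd.

down a 2nd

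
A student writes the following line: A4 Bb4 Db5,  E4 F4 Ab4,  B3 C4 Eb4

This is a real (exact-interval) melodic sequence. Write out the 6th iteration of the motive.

Taking 3-note groups, the heads are A4, E4, B3: the pattern moves down a 4th.
Extending down a 4th: F#3 → C#3 → G#2.
Statement 6 starts on G#2 and keeps the same exact contour: G#2 A2 C3.

G#2 A2 C3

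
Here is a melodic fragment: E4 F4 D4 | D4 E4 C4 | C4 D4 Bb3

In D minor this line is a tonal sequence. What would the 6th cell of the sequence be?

G3 A3 F3

With a 3-note motive the entries are E4, D4, C4, each down a 2nd from the previous.
Extending down a 2nd: Bb3 → A3 → G3.
From G3 the diatonic shape gives G3 A3 F3.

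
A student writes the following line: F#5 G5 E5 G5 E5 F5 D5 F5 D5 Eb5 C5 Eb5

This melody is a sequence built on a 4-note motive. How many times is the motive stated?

3

12 notes in groups of 4 gives 12/4 = 3 statements.
Starts: F#5, E5, D5 — each down a 2nd.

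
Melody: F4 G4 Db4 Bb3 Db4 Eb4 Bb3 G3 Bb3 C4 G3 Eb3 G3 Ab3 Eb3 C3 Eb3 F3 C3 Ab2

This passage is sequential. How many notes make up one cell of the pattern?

4

There are 20 notes; a 4-note unit gives 5 cells:
F4 G4 Db4 Bb3 | Db4 Eb4 Bb3 G3 | Bb3 C4 G3 Eb3 | G3 Ab3 Eb3 C3 | Eb3 F3 C3 Ab2
That's a consistent down a 3rd shift per cell, and no other grouping gives one.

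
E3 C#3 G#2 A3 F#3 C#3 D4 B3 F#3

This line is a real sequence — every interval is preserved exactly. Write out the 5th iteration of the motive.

With a 3-note motive the entries are E3, A3, D4, each up a 4th from the previous.
Carrying on: G4 → C5.
So cell 5 is C5 A4 E4.

C5 A4 E4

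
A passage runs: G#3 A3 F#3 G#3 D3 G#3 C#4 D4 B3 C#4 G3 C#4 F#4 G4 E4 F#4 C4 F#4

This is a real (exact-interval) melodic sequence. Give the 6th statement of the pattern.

With a 6-note motive the entries are G#3, C#4, F#4, each up a 4th from the previous.
Continuing the starts: B4 → E5 → A5.
Statement 6 starts on A5 and keeps the same exact contour: A5 Bb5 G5 A5 Eb5 A5.

A5 Bb5 G5 A5 Eb5 A5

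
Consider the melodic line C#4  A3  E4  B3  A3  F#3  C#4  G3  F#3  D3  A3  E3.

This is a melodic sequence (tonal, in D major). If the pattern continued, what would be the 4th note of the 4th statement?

The unit is 4 notes. Position-4 pitches of the 3 shown cells: B3, G3, E3.
One more down a 3rd gives C#3.

C#3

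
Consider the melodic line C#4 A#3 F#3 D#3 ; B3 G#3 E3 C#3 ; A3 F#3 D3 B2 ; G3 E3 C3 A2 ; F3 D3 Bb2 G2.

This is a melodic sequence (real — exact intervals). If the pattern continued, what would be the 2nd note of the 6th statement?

Grouping in 4s, the 2nd note of each cell is A#3, G#3, F#3, E3, D3.
One more down a 2nd gives C3.

C3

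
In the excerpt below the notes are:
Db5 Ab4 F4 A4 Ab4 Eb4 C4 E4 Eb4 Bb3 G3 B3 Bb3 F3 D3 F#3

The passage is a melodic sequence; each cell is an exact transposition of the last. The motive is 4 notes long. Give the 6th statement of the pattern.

Taking 4-note groups, the heads are Db5, Ab4, Eb4, Bb3: the pattern moves down a 4th.
Carrying on: F3 → C3.
So cell 6 is C3 G2 E2 G#2.

C3 G2 E2 G#2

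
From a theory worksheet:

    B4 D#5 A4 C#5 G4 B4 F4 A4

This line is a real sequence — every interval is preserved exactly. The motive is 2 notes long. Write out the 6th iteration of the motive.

With a 2-note motive the entries are B4, A4, G4, F4, each down a 2nd from the previous.
Extending down a 2nd: Eb4 → Db4.
From Db4 the exact shape gives Db4 F4.

Db4 F4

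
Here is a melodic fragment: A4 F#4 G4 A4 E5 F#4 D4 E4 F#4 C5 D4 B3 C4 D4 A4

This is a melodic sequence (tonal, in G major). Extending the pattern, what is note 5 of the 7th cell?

Grouping in 5s, the 5th note of each cell is E5, C5, A4.
Each moves down a 3rd. Continuing: F#4 → D4 → B3 → G3.

G3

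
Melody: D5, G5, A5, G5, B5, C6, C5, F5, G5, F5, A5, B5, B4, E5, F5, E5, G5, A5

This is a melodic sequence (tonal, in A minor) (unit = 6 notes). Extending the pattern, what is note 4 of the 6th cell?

The unit is 6 notes. Position-4 pitches of the 3 shown cells: G5, F5, E5.
Carrying that down a 2nd forward: D5 → C5 → B4.

B4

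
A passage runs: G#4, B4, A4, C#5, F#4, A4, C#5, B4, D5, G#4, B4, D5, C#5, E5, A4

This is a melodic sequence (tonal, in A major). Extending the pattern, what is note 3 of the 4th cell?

D5

The unit is 5 notes. Position-3 pitches of the 3 shown cells: A4, B4, C#5.
Each moves up a 2nd; the next is D5.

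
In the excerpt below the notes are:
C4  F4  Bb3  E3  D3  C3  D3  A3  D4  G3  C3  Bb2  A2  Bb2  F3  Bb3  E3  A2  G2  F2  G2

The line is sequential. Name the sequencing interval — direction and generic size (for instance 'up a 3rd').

down a 3rd

Unit = 7 notes; the statements start on C4, A3, F3, moving down a 3rd each time.
C4 to A3 is down a 3rd.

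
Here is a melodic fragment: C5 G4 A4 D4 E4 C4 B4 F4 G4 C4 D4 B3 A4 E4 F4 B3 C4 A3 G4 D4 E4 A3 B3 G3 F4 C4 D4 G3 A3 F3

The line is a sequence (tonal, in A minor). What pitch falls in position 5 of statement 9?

Grouping in 6s, the 5th note of each cell is E4, D4, C4, B3, A3.
Each moves down a 2nd. Continuing: G3 → F3 → E3 → D3.

D3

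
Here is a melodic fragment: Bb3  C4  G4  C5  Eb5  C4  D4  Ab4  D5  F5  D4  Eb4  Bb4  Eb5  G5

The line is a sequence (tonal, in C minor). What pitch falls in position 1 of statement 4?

With 5-note cells, note 1 of each statement runs Bb3, C4, D4.
From D4, up a 2nd gives Eb4.

Eb4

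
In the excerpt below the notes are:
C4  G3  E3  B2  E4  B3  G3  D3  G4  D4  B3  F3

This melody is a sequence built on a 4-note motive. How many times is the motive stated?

12 notes in groups of 4 gives 12/4 = 3 statements.
Starts: C4, E4, G4 — each up a 3rd.

3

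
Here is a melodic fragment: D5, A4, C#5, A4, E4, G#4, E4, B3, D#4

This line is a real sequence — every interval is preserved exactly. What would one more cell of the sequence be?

With a 3-note motive the entries are D5, A4, E4, each down a 4th from the previous.
From B3 the exact shape gives B3 F#3 A#3.

B3 F#3 A#3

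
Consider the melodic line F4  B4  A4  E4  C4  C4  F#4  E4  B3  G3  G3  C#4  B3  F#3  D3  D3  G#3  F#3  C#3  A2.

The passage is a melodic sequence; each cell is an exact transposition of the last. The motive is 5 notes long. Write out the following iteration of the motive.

Unit = 5 notes; the statements start on F4, C4, G3, D3, moving down a 4th each time.
From A2 the exact shape gives A2 D#3 C#3 G#2 E2.

A2 D#3 C#3 G#2 E2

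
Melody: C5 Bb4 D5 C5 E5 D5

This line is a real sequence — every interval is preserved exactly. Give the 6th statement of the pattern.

Unit = 2 notes; the statements start on C5, D5, E5, moving up a 2nd each time.
Continuing the starts: F#5 → G#5 → A#5.
Statement 6 starts on A#5 and keeps the same exact contour: A#5 G#5.

A#5 G#5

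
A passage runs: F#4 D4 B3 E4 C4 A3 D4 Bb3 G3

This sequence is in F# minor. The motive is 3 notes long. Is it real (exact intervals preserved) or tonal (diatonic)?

Each cell has the same semitone pattern (-4, -3) — intervals are preserved exactly.
And C4 lies outside F# minor, so the sequence is real rather than tonal.

real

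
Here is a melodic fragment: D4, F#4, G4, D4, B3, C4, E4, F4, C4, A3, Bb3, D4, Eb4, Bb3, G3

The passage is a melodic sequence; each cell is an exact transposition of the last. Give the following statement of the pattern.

Unit = 5 notes; the statements start on D4, C4, Bb3, moving down a 2nd each time.
From Ab3 the exact shape gives Ab3 C4 Db4 Ab3 F3.

Ab3 C4 Db4 Ab3 F3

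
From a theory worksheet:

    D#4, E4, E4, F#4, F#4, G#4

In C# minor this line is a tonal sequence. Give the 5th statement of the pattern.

A4 B4

The 2-note cells begin on D#4, E4, F#4 — each up a 2nd from the last.
Carrying on: G#4 → A4.
Statement 5 starts on A4 and keeps the same diatonic contour: A4 B4.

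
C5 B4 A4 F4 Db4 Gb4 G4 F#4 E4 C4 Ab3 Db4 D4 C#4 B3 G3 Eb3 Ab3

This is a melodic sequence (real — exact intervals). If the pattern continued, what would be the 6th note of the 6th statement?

With 6-note cells, note 6 of each statement runs Gb4, Db4, Ab3.
Each moves down a 4th. Continuing: Eb3 → Bb2 → F2.

F2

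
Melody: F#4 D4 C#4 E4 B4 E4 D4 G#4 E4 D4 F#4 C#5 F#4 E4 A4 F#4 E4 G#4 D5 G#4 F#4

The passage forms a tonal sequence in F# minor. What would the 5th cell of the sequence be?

C#5 A4 G#4 B4 F#5 B4 A4

Unit = 7 notes; the statements start on F#4, G#4, A4, moving up a 2nd each time.
Extending up a 2nd: B4 → C#5.
From C#5 the diatonic shape gives C#5 A4 G#4 B4 F#5 B4 A4.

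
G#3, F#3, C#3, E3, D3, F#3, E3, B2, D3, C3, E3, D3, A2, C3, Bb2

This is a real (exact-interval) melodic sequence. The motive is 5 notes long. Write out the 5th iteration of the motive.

C3 Bb2 F2 Ab2 Gb2

Unit = 5 notes; the statements start on G#3, F#3, E3, moving down a 2nd each time.
Continuing the starts: D3 → C3.
So cell 5 is C3 Bb2 F2 Ab2 Gb2.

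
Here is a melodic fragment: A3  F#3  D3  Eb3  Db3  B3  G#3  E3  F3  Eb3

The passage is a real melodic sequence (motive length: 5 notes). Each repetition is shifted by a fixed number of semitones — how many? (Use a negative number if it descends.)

2

Unit = 5 notes; the statements start on A3, B3, moving up a 2nd each time.
A3→B3 is 59 − 57 = 2 semitones.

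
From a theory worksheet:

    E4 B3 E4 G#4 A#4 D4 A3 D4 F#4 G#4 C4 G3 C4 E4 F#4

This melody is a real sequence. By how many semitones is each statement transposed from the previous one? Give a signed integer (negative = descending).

-2

Taking 5-note groups, the heads are E4, D4, C4: the pattern moves down a 2nd.
E4→D4 is 62 − 64 = -2 semitones.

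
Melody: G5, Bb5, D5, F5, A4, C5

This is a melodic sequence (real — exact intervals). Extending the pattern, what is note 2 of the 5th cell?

The unit is 2 notes. Position-2 pitches of the 3 shown cells: Bb5, F5, C5.
Carrying that down a 4th forward: G4 → D4.

D4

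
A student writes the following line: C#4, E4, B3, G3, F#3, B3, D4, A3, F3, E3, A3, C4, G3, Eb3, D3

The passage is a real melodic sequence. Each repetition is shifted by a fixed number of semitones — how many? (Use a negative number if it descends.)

-2

With a 5-note motive the entries are C#4, B3, A3, each down a 2nd from the previous.
C#4 to B3 spans -2 semitones.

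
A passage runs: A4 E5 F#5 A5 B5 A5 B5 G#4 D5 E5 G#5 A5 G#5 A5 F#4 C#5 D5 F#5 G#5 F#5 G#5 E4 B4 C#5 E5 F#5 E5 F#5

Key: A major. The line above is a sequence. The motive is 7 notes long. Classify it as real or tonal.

Every note is diatonic to A major.
Cell 1 has +7 semitones from note 1 to 2, but cell 2 has +6 — the interval quality changes while the contour stays the same, which is the hallmark of a tonal sequence.

tonal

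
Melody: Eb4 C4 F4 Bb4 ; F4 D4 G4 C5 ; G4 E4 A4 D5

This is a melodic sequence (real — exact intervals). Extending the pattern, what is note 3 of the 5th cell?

C#5

Grouping in 4s, the 3rd note of each cell is F4, G4, A4.
Each moves up a 2nd. Continuing: B4 → C#5.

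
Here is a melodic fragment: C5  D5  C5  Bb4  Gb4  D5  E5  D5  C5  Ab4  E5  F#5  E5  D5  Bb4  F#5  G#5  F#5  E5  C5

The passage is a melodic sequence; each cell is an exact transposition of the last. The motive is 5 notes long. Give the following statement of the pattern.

G#5 A#5 G#5 F#5 D5

Taking 5-note groups, the heads are C5, D5, E5, F#5: the pattern moves up a 2nd.
Statement 5 starts on G#5 and keeps the same exact contour: G#5 A#5 G#5 F#5 D5.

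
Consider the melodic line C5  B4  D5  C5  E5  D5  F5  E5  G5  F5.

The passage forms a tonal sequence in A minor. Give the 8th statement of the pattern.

C6 B5

With a 2-note motive the entries are C5, D5, E5, F5, G5, each up a 2nd from the previous.
Carrying on: A5 → B5 → C6.
From C6 the diatonic shape gives C6 B5.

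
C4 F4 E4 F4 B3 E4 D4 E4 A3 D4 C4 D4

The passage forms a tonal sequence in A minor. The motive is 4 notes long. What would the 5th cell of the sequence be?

Unit = 4 notes; the statements start on C4, B3, A3, moving down a 2nd each time.
Continuing the starts: G3 → F3.
So cell 5 is F3 B3 A3 B3.

F3 B3 A3 B3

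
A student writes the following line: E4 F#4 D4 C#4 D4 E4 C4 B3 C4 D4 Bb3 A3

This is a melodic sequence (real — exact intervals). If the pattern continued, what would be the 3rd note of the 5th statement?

With 4-note cells, note 3 of each statement runs D4, C4, Bb3.
Each moves down a 2nd. Continuing: Ab3 → Gb3.

Gb3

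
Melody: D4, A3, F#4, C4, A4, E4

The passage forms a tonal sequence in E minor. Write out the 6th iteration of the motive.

Taking 2-note groups, the heads are D4, F#4, A4: the pattern moves up a 3rd.
Extending up a 3rd: C5 → E5 → G5.
Statement 6 starts on G5 and keeps the same diatonic contour: G5 D5.

G5 D5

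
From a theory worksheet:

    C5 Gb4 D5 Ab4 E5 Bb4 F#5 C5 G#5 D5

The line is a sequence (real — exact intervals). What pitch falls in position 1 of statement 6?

A#5

The unit is 2 notes. Position-1 pitches of the 5 shown cells: C5, D5, E5, F#5, G#5.
One more up a 2nd gives A#5.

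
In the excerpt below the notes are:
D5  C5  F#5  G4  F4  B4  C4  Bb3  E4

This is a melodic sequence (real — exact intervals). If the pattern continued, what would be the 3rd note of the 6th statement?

The unit is 3 notes. Position-3 pitches of the 3 shown cells: F#5, B4, E4.
Carrying that down a 5th forward: A3 → D3 → G2.

G2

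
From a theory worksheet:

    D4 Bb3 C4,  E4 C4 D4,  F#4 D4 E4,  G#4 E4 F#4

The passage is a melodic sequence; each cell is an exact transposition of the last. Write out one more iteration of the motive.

A#4 F#4 G#4

Unit = 3 notes; the statements start on D4, E4, F#4, G#4, moving up a 2nd each time.
So cell 5 is A#4 F#4 G#4.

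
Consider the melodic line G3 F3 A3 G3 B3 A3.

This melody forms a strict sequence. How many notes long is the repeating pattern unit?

6 notes total. Splitting into 3 groups of 2:
G3 F3 | A3 G3 | B3 A3
That's a consistent up a 2nd shift per cell, and no other grouping gives one.

2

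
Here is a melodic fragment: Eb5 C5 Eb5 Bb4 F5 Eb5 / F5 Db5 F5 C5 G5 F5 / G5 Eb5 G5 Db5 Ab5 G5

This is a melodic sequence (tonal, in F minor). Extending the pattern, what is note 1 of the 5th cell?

Bb5

Grouping in 6s, the 1st note of each cell is Eb5, F5, G5.
Carrying that up a 2nd forward: Ab5 → Bb5.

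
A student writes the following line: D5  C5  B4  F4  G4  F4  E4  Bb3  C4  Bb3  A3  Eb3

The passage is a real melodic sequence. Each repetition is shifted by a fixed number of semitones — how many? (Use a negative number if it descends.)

Unit = 4 notes; the statements start on D5, G4, C4, moving down a 5th each time.
D5 to G4 spans -7 semitones.

-7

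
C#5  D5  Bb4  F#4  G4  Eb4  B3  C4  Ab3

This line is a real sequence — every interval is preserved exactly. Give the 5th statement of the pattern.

Unit = 3 notes; the statements start on C#5, F#4, B3, moving down a 5th each time.
Carrying on: E3 → A2.
Statement 5 starts on A2 and keeps the same exact contour: A2 Bb2 Gb2.

A2 Bb2 Gb2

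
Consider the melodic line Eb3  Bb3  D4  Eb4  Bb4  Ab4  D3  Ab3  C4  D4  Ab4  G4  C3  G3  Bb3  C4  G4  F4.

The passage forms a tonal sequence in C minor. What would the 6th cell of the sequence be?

G2 D3 F3 G3 D4 C4

The 6-note cells begin on Eb3, D3, C3 — each down a 2nd from the last.
Carrying on: Bb2 → Ab2 → G2.
Statement 6 starts on G2 and keeps the same diatonic contour: G2 D3 F3 G3 D4 C4.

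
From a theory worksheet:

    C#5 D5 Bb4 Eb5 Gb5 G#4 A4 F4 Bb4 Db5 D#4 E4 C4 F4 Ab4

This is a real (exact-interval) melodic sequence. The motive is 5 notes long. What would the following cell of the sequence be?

A#3 B3 G3 C4 Eb4

Taking 5-note groups, the heads are C#5, G#4, D#4: the pattern moves down a 4th.
Statement 4 starts on A#3 and keeps the same exact contour: A#3 B3 G3 C4 Eb4.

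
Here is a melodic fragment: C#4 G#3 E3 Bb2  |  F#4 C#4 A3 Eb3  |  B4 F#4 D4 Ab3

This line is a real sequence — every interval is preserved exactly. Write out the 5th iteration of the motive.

A5 E5 C5 Gb4

Unit = 4 notes; the statements start on C#4, F#4, B4, moving up a 4th each time.
Extending up a 4th: E5 → A5.
From A5 the exact shape gives A5 E5 C5 Gb4.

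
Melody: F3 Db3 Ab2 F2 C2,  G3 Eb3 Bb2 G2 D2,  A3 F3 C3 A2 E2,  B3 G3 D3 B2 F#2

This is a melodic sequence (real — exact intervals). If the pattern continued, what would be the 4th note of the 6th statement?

D#3

Grouping in 5s, the 4th note of each cell is F2, G2, A2, B2.
Carrying that up a 2nd forward: C#3 → D#3.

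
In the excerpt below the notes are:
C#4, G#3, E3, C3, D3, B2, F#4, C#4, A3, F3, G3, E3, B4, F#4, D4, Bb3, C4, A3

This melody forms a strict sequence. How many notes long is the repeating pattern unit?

Try groups of 6 (3 cells in 18 notes):
C#4 G#3 E3 C3 D3 B2 | F#4 C#4 A3 F3 G3 E3 | B4 F#4 D4 Bb3 C4 A3
Every group is a transposition up a 4th of the one before; no shorter unit works.

6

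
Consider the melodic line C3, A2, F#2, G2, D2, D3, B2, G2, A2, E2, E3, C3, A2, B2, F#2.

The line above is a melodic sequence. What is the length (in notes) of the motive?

15 notes total. Splitting into 3 groups of 5:
C3 A2 F#2 G2 D2 | D3 B2 G2 A2 E2 | E3 C3 A2 B2 F#2
Every group is a transposition up a 2nd of the one before; no shorter unit works.

5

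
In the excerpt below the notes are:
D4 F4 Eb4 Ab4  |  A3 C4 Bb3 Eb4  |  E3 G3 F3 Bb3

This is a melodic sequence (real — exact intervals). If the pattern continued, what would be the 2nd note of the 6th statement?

With 4-note cells, note 2 of each statement runs F4, C4, G3.
Extending down a 4th: D3 → A2 → E2.

E2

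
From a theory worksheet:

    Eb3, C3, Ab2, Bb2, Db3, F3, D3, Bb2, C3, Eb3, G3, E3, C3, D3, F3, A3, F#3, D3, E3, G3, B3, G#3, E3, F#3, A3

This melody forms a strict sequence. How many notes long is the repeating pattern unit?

5

25 notes total. Splitting into 5 groups of 5:
Eb3 C3 Ab2 Bb2 Db3 | F3 D3 Bb2 C3 Eb3 | G3 E3 C3 D3 F3 | A3 F#3 D3 E3 G3 | B3 G#3 E3 F#3 A3
Each cell is the previous one up a 2nd — so the unit is 5 notes.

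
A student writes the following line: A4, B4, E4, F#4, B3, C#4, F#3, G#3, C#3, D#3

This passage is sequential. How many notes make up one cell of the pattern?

2

There are 10 notes; a 2-note unit gives 5 cells:
A4 B4 | E4 F#4 | B3 C#4 | F#3 G#3 | C#3 D#3
Each cell is the previous one down a 4th — so the unit is 2 notes.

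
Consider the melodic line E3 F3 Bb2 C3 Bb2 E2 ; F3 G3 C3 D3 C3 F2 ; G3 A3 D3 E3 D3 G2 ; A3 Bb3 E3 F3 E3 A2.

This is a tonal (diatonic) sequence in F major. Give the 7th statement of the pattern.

D4 E4 A3 Bb3 A3 D3

The 6-note cells begin on E3, F3, G3, A3 — each up a 2nd from the last.
Carrying on: Bb3 → C4 → D4.
So cell 7 is D4 E4 A3 Bb3 A3 D3.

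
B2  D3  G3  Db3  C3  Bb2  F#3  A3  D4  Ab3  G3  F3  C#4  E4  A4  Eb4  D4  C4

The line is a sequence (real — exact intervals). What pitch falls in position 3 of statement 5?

B5

With 6-note cells, note 3 of each statement runs G3, D4, A4.
Extending up a 5th: E5 → B5.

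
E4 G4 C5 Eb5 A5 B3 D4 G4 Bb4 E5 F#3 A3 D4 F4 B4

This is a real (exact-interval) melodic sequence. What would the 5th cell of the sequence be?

The 5-note cells begin on E4, B3, F#3 — each down a 4th from the last.
Carrying on: C#3 → G#2.
From G#2 the exact shape gives G#2 B2 E3 G3 C#4.

G#2 B2 E3 G3 C#4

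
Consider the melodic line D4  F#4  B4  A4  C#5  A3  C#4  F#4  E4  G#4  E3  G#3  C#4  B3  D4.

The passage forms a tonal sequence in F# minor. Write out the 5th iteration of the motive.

With a 5-note motive the entries are D4, A3, E3, each down a 4th from the previous.
Carrying on: B2 → F#2.
So cell 5 is F#2 A2 D3 C#3 E3.

F#2 A2 D3 C#3 E3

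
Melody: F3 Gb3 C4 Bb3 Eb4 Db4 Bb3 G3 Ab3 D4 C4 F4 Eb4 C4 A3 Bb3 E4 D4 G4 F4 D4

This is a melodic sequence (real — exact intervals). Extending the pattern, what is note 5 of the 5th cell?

B4

The unit is 7 notes. Position-5 pitches of the 3 shown cells: Eb4, F4, G4.
Carrying that up a 2nd forward: A4 → B4.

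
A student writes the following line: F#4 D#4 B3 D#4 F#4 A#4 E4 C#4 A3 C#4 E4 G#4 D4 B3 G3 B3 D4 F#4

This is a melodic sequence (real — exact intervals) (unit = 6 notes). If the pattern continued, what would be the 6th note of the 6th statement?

With 6-note cells, note 6 of each statement runs A#4, G#4, F#4.
Carrying that down a 2nd forward: E4 → D4 → C4.

C4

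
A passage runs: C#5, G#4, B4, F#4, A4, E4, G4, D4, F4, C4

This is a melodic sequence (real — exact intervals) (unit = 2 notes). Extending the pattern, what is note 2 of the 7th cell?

Ab3

The unit is 2 notes. Position-2 pitches of the 5 shown cells: G#4, F#4, E4, D4, C4.
Each moves down a 2nd. Continuing: Bb3 → Ab3.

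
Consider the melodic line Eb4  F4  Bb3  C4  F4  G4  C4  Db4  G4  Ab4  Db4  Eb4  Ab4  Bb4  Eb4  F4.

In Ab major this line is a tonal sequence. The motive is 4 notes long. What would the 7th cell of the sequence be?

Db5 Eb5 Ab4 Bb4

Taking 4-note groups, the heads are Eb4, F4, G4, Ab4: the pattern moves up a 2nd.
Continuing the starts: Bb4 → C5 → Db5.
From Db5 the diatonic shape gives Db5 Eb5 Ab4 Bb4.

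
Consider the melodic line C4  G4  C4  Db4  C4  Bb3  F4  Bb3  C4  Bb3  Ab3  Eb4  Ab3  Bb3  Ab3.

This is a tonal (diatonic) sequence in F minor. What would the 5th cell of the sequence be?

With a 5-note motive the entries are C4, Bb3, Ab3, each down a 2nd from the previous.
Extending down a 2nd: G3 → F3.
From F3 the diatonic shape gives F3 C4 F3 G3 F3.

F3 C4 F3 G3 F3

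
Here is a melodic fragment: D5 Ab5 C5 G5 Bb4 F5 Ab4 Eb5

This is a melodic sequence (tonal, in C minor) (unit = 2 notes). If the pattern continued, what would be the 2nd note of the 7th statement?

With 2-note cells, note 2 of each statement runs Ab5, G5, F5, Eb5.
Extending down a 2nd: D5 → C5 → Bb4.

Bb4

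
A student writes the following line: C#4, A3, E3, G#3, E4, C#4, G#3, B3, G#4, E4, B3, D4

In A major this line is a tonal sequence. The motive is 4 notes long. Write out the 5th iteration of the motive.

D5 B4 F#4 A4

The 4-note cells begin on C#4, E4, G#4 — each up a 3rd from the last.
Continuing the starts: B4 → D5.
From D5 the diatonic shape gives D5 B4 F#4 A4.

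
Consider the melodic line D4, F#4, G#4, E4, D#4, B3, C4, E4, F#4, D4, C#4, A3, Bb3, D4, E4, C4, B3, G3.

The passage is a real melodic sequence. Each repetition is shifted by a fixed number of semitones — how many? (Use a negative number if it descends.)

With a 6-note motive the entries are D4, C4, Bb3, each down a 2nd from the previous.
Counting half-steps from D4 to C4: -2.

-2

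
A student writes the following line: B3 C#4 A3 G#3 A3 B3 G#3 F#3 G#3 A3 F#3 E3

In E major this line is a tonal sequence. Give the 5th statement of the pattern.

With a 4-note motive the entries are B3, A3, G#3, each down a 2nd from the previous.
Carrying on: F#3 → E3.
So cell 5 is E3 F#3 D#3 C#3.

E3 F#3 D#3 C#3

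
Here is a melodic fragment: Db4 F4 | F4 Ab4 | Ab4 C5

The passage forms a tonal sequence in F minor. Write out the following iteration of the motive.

Taking 2-note groups, the heads are Db4, F4, Ab4: the pattern moves up a 3rd.
Statement 4 starts on C5 and keeps the same diatonic contour: C5 Eb5.

C5 Eb5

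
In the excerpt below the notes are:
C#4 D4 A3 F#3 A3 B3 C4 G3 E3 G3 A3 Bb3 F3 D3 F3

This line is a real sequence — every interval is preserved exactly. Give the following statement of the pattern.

G3 Ab3 Eb3 C3 Eb3

Unit = 5 notes; the statements start on C#4, B3, A3, moving down a 2nd each time.
So cell 4 is G3 Ab3 Eb3 C3 Eb3.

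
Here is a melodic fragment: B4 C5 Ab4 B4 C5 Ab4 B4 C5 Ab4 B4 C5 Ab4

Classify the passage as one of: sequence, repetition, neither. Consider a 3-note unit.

repetition

Each 3-note cell is identical (B4 C5 Ab4), restated at the same pitch.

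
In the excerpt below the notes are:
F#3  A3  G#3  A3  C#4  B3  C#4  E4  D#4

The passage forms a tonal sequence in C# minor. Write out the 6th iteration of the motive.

B4 D#5 C#5

The 3-note cells begin on F#3, A3, C#4 — each up a 3rd from the last.
Extending up a 3rd: E4 → G#4 → B4.
So cell 6 is B4 D#5 C#5.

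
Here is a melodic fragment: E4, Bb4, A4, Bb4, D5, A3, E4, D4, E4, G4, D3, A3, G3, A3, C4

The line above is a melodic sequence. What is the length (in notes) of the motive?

15 notes total. Splitting into 3 groups of 5:
E4 Bb4 A4 Bb4 D5 | A3 E4 D4 E4 G4 | D3 A3 G3 A3 C4
Each cell is the previous one down a 5th — so the unit is 5 notes.

5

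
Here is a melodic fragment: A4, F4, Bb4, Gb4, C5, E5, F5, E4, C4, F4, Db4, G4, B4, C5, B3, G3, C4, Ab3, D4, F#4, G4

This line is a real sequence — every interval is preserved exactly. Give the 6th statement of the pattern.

With a 7-note motive the entries are A4, E4, B3, each down a 4th from the previous.
Extending down a 4th: F#3 → C#3 → G#2.
From G#2 the exact shape gives G#2 E2 A2 F2 B2 D#3 E3.

G#2 E2 A2 F2 B2 D#3 E3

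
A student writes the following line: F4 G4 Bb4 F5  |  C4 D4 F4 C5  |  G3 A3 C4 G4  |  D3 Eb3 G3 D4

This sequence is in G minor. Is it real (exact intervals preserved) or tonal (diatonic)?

tonal

Every note is diatonic to G minor.
Cell 1 has +2 semitones from note 1 to 2, but cell 4 has +1 — the interval quality changes while the contour stays the same, which is the hallmark of a tonal sequence.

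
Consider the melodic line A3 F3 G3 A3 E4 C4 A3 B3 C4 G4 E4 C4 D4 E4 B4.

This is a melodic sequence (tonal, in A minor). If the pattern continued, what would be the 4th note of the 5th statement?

B4

The unit is 5 notes. Position-4 pitches of the 3 shown cells: A3, C4, E4.
Carrying that up a 3rd forward: G4 → B4.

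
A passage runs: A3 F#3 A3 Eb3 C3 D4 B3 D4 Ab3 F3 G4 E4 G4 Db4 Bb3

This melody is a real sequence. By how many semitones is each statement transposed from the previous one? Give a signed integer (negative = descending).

5

Unit = 5 notes; the statements start on A3, D4, G4, moving up a 4th each time.
A3→D4 is 62 − 57 = 5 semitones.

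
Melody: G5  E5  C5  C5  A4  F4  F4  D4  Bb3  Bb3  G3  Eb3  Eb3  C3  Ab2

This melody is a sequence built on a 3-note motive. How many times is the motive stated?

5

15 notes in groups of 3 gives 15/3 = 5 statements.
Starts: G5, C5, F4, Bb3, Eb3 — each down a 5th.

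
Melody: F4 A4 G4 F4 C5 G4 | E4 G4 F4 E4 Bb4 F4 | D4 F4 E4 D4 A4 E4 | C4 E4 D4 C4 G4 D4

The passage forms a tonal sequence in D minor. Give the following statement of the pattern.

Bb3 D4 C4 Bb3 F4 C4

The 6-note cells begin on F4, E4, D4, C4 — each down a 2nd from the last.
Statement 5 starts on Bb3 and keeps the same diatonic contour: Bb3 D4 C4 Bb3 F4 C4.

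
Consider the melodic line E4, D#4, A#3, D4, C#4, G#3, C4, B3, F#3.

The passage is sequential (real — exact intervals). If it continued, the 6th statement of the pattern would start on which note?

With a 3-note motive the entries are E4, D4, C4, each down a 2nd from the previous.
Continuing: Bb3 → Ab3 → Gb3. Statement 6 starts on Gb3.

Gb3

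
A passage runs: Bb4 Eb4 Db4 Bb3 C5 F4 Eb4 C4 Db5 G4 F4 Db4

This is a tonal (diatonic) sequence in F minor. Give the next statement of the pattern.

Eb5 Ab4 G4 Eb4

The 4-note cells begin on Bb4, C5, Db5 — each up a 2nd from the last.
From Eb5 the diatonic shape gives Eb5 Ab4 G4 Eb4.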